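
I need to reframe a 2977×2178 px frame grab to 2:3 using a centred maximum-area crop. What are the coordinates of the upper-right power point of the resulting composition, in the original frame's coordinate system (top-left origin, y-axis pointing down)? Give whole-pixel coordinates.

2977/2178 > 2/3, so the 2:3 crop keeps the full height 2178 and trims width to 2178 × 2/3 = 1452.00 px.
Left offset = (2977 − 1452.00)/2 = 762.50 px; top offset = 0.
Upper-right is two-thirds across and one-third down within the crop:
x = 762.50 + 2 × 1452.00/3 ≈ 1731; y = 0.00 + 1 × 2178.00/3 ≈ 726.

x = 1731 px, y = 726 px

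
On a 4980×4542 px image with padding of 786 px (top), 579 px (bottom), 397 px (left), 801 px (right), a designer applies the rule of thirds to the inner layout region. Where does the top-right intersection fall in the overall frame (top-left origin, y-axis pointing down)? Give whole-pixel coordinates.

x = 2918 px, y = 1845 px

Content width = 4980 − 397 − 801 = 3782 px; content height = 4542 − 786 − 579 = 3177 px.
Top-right is two-thirds across and one-third down within the inner layout region.
x = 397 + 2 × 3782/3 = 397 + 2521.33 ≈ 2918
y = 786 + 1 × 3177/3 = 786 + 1059.00 ≈ 1845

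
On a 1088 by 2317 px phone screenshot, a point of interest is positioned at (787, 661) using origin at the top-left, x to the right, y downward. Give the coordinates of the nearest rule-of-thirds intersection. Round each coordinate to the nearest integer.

Third lines: x ∈ {363, 725}, y ∈ {772, 1545}.
787 is closer to x = 725; 661 is closer to y = 772.
So the nearest intersection is the upper-right power point.

(725, 772)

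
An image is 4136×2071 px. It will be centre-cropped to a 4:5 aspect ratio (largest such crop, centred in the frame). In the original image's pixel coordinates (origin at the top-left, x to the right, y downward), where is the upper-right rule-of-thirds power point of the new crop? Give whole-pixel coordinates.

(2344, 690)

4136/2071 > 4/5, so the 4:5 crop keeps the full height 2071 and trims width to 2071 × 4/5 = 1656.80 px.
Left offset = (4136 − 1656.80)/2 = 1239.60 px; top offset = 0.
Upper-right is two-thirds across and one-third down within the crop:
x = 1239.60 + 2 × 1656.80/3 ≈ 2344; y = 0.00 + 1 × 2071.00/3 ≈ 690.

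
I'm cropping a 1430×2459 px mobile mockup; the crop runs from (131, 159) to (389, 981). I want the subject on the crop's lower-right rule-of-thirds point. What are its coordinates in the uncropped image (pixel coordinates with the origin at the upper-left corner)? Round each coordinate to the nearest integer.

Crop width = 389 − 131 = 258 px; one third is 86.00 px.
Crop height = 981 − 159 = 822 px; one third is 274.00 px.
The lower-right point is two-thirds across and two-thirds down within the crop:
x = 131 + 2 × 86.00 ≈ 303; y = 159 + 2 × 274.00 ≈ 707.

x = 303 px, y = 707 px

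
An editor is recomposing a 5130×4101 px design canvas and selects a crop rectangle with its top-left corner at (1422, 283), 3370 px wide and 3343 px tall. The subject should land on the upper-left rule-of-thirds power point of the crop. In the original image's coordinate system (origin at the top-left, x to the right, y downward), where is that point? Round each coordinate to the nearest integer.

One third of the crop width 3370 is 1123.33 px.
One third of the crop height 3343 is 1114.33 px.
The upper-left point is one-third across and one-third down within the crop:
x = 1422 + 1 × 1123.33 ≈ 2545; y = 283 + 1 × 1114.33 ≈ 1397.

(2545, 1397)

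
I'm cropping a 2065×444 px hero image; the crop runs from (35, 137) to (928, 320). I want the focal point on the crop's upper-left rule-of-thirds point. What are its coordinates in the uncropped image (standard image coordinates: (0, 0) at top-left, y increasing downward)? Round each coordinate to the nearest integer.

Crop width = 928 − 35 = 893 px; one third is 297.67 px.
Crop height = 320 − 137 = 183 px; one third is 61.00 px.
The upper-left point is one-third across and one-third down within the crop:
x = 35 + 1 × 297.67 ≈ 333; y = 137 + 1 × 61.00 ≈ 198.

x = 333 px, y = 198 px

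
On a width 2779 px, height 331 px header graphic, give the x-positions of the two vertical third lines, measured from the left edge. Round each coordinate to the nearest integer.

x = 926 px and x = 1853 px

2779 / 3 = 926.33, so the vertical lines sit at one and two thirds of 2779.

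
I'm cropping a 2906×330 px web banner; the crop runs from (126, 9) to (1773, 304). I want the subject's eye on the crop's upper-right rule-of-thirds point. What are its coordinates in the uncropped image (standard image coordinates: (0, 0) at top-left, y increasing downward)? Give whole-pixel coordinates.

(1224, 107)

Crop width = 1773 − 126 = 1647 px; one third is 549.00 px.
Crop height = 304 − 9 = 295 px; one third is 98.33 px.
The upper-right point is two-thirds across and one-third down within the crop:
x = 126 + 2 × 549.00 ≈ 1224; y = 9 + 1 × 98.33 ≈ 107.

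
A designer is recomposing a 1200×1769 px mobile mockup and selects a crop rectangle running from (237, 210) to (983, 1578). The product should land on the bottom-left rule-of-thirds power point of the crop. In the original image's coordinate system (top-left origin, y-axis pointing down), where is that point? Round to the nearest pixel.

x = 486 px, y = 1122 px

Crop width = 983 − 237 = 746 px; one third is 248.67 px.
Crop height = 1578 − 210 = 1368 px; one third is 456.00 px.
The bottom-left point is one-third across and two-thirds down within the crop:
x = 237 + 1 × 248.67 ≈ 486; y = 210 + 2 × 456.00 ≈ 1122.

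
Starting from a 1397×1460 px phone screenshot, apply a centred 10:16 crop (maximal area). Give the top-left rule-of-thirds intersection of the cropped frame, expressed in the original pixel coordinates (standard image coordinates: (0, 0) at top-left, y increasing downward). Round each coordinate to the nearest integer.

x = 546 px, y = 487 px

1397/1460 > 10/16, so the 10:16 crop keeps the full height 1460 and trims width to 1460 × 10/16 = 912.50 px.
Left offset = (1397 − 912.50)/2 = 242.25 px; top offset = 0.
Top-left is one-third across and one-third down within the crop:
x = 242.25 + 1 × 912.50/3 ≈ 546; y = 0.00 + 1 × 1460.00/3 ≈ 487.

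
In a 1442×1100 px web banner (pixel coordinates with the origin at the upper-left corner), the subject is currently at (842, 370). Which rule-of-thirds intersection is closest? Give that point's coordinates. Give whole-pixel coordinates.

Third lines: x ∈ {481, 961}, y ∈ {367, 733}.
842 is closer to x = 961; 370 is closer to y = 367.
So the nearest intersection is the upper-right power point.

(961, 367)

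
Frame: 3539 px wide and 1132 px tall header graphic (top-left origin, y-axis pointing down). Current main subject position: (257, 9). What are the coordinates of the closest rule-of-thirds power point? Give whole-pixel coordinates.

(1180, 377)

Third lines: x ∈ {1180, 2359}, y ∈ {377, 755}.
257 is closer to x = 1180; 9 is closer to y = 377.
So the nearest intersection is the upper-left power point.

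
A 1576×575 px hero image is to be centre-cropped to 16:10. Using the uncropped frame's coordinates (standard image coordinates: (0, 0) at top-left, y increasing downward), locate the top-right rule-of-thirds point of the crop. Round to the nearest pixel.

1576/575 > 16/10, so the 16:10 crop keeps the full height 575 and trims width to 575 × 16/10 = 920.00 px.
Left offset = (1576 − 920.00)/2 = 328.00 px; top offset = 0.
Top-right is two-thirds across and one-third down within the crop:
x = 328.00 + 2 × 920.00/3 ≈ 941; y = 0.00 + 1 × 575.00/3 ≈ 192.

x = 941 px, y = 192 px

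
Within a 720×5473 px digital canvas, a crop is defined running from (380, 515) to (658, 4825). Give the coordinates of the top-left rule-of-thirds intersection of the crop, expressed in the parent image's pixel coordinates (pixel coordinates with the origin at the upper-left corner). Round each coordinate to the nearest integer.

Crop width = 658 − 380 = 278 px; one third is 92.67 px.
Crop height = 4825 − 515 = 4310 px; one third is 1436.67 px.
The top-left point is one-third across and one-third down within the crop:
x = 380 + 1 × 92.67 ≈ 473; y = 515 + 1 × 1436.67 ≈ 1952.

(473, 1952)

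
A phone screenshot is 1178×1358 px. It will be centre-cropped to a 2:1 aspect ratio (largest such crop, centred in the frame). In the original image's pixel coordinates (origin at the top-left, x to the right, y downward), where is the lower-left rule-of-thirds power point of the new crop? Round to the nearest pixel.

x = 393 px, y = 777 px

1178/1358 < 2/1, so the 2:1 crop keeps the full width 1178 and trims height to 1178 × 1/2 = 589.00 px.
Top offset = (1358 − 589.00)/2 = 384.50 px; left offset = 0.
Lower-left is one-third across and two-thirds down within the crop:
x = 0.00 + 1 × 1178.00/3 ≈ 393; y = 384.50 + 2 × 589.00/3 ≈ 777.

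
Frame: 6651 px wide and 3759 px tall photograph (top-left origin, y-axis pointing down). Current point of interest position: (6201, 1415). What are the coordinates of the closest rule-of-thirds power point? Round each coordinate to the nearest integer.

Third lines: x ∈ {2217, 4434}, y ∈ {1253, 2506}.
6201 is closer to x = 4434; 1415 is closer to y = 1253.
So the nearest intersection is the upper-right power point.

(4434, 1253)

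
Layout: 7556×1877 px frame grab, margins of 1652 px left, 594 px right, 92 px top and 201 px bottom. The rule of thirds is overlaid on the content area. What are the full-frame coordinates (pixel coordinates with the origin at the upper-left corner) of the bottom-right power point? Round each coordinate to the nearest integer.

x = 5192 px, y = 1148 px

Content width = 7556 − 1652 − 594 = 5310 px; content height = 1877 − 92 − 201 = 1584 px.
Bottom-right is two-thirds across and two-thirds down within the content area.
x = 1652 + 2 × 5310/3 = 1652 + 3540.00 ≈ 5192
y = 92 + 2 × 1584/3 = 92 + 1056.00 ≈ 1148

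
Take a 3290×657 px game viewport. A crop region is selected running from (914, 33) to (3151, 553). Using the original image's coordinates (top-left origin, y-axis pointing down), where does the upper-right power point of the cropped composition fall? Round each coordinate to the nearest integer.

Crop width = 3151 − 914 = 2237 px; one third is 745.67 px.
Crop height = 553 − 33 = 520 px; one third is 173.33 px.
The upper-right point is two-thirds across and one-third down within the crop:
x = 914 + 2 × 745.67 ≈ 2405; y = 33 + 1 × 173.33 ≈ 206.

(2405, 206)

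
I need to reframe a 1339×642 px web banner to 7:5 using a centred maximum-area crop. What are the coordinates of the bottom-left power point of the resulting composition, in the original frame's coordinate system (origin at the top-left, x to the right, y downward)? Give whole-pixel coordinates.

x = 520 px, y = 428 px

1339/642 > 7/5, so the 7:5 crop keeps the full height 642 and trims width to 642 × 7/5 = 898.80 px.
Left offset = (1339 − 898.80)/2 = 220.10 px; top offset = 0.
Bottom-left is one-third across and two-thirds down within the crop:
x = 220.10 + 1 × 898.80/3 ≈ 520; y = 0.00 + 2 × 642.00/3 ≈ 428.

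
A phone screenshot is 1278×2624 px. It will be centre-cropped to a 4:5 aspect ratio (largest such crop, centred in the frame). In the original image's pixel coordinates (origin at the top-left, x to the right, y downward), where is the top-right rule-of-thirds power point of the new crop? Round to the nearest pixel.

1278/2624 < 4/5, so the 4:5 crop keeps the full width 1278 and trims height to 1278 × 5/4 = 1597.50 px.
Top offset = (2624 − 1597.50)/2 = 513.25 px; left offset = 0.
Top-right is two-thirds across and one-third down within the crop:
x = 0.00 + 2 × 1278.00/3 ≈ 852; y = 513.25 + 1 × 1597.50/3 ≈ 1046.

x = 852 px, y = 1046 px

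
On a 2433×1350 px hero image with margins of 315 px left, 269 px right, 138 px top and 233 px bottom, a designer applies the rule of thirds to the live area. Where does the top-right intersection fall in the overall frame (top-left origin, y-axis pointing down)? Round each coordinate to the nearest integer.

x = 1548 px, y = 464 px

Content width = 2433 − 315 − 269 = 1849 px; content height = 1350 − 138 − 233 = 979 px.
Top-right is two-thirds across and one-third down within the live area.
x = 315 + 2 × 1849/3 = 315 + 1232.67 ≈ 1548
y = 138 + 1 × 979/3 = 138 + 326.33 ≈ 464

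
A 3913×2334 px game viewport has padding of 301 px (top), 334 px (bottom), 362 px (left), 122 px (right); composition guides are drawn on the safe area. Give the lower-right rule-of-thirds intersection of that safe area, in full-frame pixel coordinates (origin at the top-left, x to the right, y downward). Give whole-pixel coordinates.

x = 2648 px, y = 1434 px

Content width = 3913 − 362 − 122 = 3429 px; content height = 2334 − 301 − 334 = 1699 px.
Lower-right is two-thirds across and two-thirds down within the safe area.
x = 362 + 2 × 3429/3 = 362 + 2286.00 ≈ 2648
y = 301 + 2 × 1699/3 = 301 + 1132.67 ≈ 1434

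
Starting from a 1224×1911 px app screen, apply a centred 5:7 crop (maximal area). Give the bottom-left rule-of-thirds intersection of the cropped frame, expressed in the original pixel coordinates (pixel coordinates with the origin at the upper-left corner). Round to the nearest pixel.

1224/1911 < 5/7, so the 5:7 crop keeps the full width 1224 and trims height to 1224 × 7/5 = 1713.60 px.
Top offset = (1911 − 1713.60)/2 = 98.70 px; left offset = 0.
Bottom-left is one-third across and two-thirds down within the crop:
x = 0.00 + 1 × 1224.00/3 ≈ 408; y = 98.70 + 2 × 1713.60/3 ≈ 1241.

(408, 1241)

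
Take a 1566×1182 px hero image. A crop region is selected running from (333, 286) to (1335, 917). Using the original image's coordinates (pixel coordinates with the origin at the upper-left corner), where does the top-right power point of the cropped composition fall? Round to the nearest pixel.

(1001, 496)

Crop width = 1335 − 333 = 1002 px; one third is 334.00 px.
Crop height = 917 − 286 = 631 px; one third is 210.33 px.
The top-right point is two-thirds across and one-third down within the crop:
x = 333 + 2 × 334.00 ≈ 1001; y = 286 + 1 × 210.33 ≈ 496.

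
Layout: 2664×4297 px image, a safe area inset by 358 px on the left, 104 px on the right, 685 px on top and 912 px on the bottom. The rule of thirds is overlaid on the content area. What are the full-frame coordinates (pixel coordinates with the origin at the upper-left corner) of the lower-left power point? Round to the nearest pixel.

Content width = 2664 − 358 − 104 = 2202 px; content height = 4297 − 685 − 912 = 2700 px.
Lower-left is one-third across and two-thirds down within the content area.
x = 358 + 1 × 2202/3 = 358 + 734.00 ≈ 1092
y = 685 + 2 × 2700/3 = 685 + 1800.00 ≈ 2485

(1092, 2485)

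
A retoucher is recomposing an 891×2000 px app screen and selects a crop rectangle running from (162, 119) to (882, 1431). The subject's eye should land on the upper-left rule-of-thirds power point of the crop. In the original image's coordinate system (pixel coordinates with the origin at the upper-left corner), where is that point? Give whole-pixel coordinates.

Crop width = 882 − 162 = 720 px; one third is 240.00 px.
Crop height = 1431 − 119 = 1312 px; one third is 437.33 px.
The upper-left point is one-third across and one-third down within the crop:
x = 162 + 1 × 240.00 ≈ 402; y = 119 + 1 × 437.33 ≈ 556.

x = 402 px, y = 556 px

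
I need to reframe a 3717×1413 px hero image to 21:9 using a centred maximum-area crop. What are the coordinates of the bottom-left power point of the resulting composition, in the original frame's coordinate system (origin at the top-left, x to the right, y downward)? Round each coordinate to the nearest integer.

3717/1413 > 21/9, so the 21:9 crop keeps the full height 1413 and trims width to 1413 × 21/9 = 3297.00 px.
Left offset = (3717 − 3297.00)/2 = 210.00 px; top offset = 0.
Bottom-left is one-third across and two-thirds down within the crop:
x = 210.00 + 1 × 3297.00/3 ≈ 1309; y = 0.00 + 2 × 1413.00/3 ≈ 942.

x = 1309 px, y = 942 px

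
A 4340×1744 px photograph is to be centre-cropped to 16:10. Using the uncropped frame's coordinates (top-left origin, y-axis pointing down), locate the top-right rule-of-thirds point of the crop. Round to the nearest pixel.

4340/1744 > 16/10, so the 16:10 crop keeps the full height 1744 and trims width to 1744 × 16/10 = 2790.40 px.
Left offset = (4340 − 2790.40)/2 = 774.80 px; top offset = 0.
Top-right is two-thirds across and one-third down within the crop:
x = 774.80 + 2 × 2790.40/3 ≈ 2635; y = 0.00 + 1 × 1744.00/3 ≈ 581.

(2635, 581)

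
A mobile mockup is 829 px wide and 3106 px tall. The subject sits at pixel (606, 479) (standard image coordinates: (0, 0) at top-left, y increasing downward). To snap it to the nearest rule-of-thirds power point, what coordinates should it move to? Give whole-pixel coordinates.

(553, 1035)

Third lines: x ∈ {276, 553}, y ∈ {1035, 2071}.
606 is closer to x = 553; 479 is closer to y = 1035.
So the nearest intersection is the upper-right power point.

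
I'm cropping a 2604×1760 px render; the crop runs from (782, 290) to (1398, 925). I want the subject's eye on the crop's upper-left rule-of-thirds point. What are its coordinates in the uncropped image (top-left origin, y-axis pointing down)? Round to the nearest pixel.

Crop width = 1398 − 782 = 616 px; one third is 205.33 px.
Crop height = 925 − 290 = 635 px; one third is 211.67 px.
The upper-left point is one-third across and one-third down within the crop:
x = 782 + 1 × 205.33 ≈ 987; y = 290 + 1 × 211.67 ≈ 502.

(987, 502)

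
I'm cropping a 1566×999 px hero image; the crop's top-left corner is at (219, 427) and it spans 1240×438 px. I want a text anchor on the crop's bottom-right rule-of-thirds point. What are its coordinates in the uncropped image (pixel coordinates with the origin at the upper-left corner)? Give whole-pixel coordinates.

(1046, 719)

One third of the crop width 1240 is 413.33 px.
One third of the crop height 438 is 146.00 px.
The bottom-right point is two-thirds across and two-thirds down within the crop:
x = 219 + 2 × 413.33 ≈ 1046; y = 427 + 2 × 146.00 ≈ 719.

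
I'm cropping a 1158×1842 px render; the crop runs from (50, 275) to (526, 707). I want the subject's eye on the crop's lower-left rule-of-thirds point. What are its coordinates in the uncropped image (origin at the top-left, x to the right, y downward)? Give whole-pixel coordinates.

x = 209 px, y = 563 px

Crop width = 526 − 50 = 476 px; one third is 158.67 px.
Crop height = 707 − 275 = 432 px; one third is 144.00 px.
The lower-left point is one-third across and two-thirds down within the crop:
x = 50 + 1 × 158.67 ≈ 209; y = 275 + 2 × 144.00 ≈ 563.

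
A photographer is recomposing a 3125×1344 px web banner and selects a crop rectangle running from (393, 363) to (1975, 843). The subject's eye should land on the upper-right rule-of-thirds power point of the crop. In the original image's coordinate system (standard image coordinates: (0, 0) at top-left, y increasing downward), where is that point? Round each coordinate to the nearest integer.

(1448, 523)

Crop width = 1975 − 393 = 1582 px; one third is 527.33 px.
Crop height = 843 − 363 = 480 px; one third is 160.00 px.
The upper-right point is two-thirds across and one-third down within the crop:
x = 393 + 2 × 527.33 ≈ 1448; y = 363 + 1 × 160.00 ≈ 523.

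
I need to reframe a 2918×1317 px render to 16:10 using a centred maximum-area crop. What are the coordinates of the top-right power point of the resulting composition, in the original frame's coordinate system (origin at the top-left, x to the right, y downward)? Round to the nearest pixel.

2918/1317 > 16/10, so the 16:10 crop keeps the full height 1317 and trims width to 1317 × 16/10 = 2107.20 px.
Left offset = (2918 − 2107.20)/2 = 405.40 px; top offset = 0.
Top-right is two-thirds across and one-third down within the crop:
x = 405.40 + 2 × 2107.20/3 ≈ 1810; y = 0.00 + 1 × 1317.00/3 ≈ 439.

(1810, 439)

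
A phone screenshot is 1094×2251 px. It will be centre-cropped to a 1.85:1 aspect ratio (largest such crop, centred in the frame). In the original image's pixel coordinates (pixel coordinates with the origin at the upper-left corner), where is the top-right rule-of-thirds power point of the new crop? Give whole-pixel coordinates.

x = 729 px, y = 1027 px

1094/2251 < 1.85/1, so the 1.85:1 crop keeps the full width 1094 and trims height to 1094 × 1/1.85 = 591.35 px.
Top offset = (2251 − 591.35)/2 = 829.82 px; left offset = 0.
Top-right is two-thirds across and one-third down within the crop:
x = 0.00 + 2 × 1094.00/3 ≈ 729; y = 829.82 + 1 × 591.35/3 ≈ 1027.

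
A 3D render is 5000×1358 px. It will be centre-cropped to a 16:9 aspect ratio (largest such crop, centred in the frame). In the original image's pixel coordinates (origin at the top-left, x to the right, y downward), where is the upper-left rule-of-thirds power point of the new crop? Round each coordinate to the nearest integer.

5000/1358 > 16/9, so the 16:9 crop keeps the full height 1358 and trims width to 1358 × 16/9 = 2414.22 px.
Left offset = (5000 − 2414.22)/2 = 1292.89 px; top offset = 0.
Upper-left is one-third across and one-third down within the crop:
x = 1292.89 + 1 × 2414.22/3 ≈ 2098; y = 0.00 + 1 × 1358.00/3 ≈ 453.

(2098, 453)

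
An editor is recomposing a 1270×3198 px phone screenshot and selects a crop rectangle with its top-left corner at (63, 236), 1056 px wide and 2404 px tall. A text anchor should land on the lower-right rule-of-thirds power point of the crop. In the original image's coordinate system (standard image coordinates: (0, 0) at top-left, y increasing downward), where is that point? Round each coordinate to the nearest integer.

One third of the crop width 1056 is 352.00 px.
One third of the crop height 2404 is 801.33 px.
The lower-right point is two-thirds across and two-thirds down within the crop:
x = 63 + 2 × 352.00 ≈ 767; y = 236 + 2 × 801.33 ≈ 1839.

(767, 1839)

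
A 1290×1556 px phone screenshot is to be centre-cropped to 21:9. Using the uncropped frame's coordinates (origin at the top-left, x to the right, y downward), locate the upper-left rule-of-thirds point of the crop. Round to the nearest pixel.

1290/1556 < 21/9, so the 21:9 crop keeps the full width 1290 and trims height to 1290 × 9/21 = 552.86 px.
Top offset = (1556 − 552.86)/2 = 501.57 px; left offset = 0.
Upper-left is one-third across and one-third down within the crop:
x = 0.00 + 1 × 1290.00/3 ≈ 430; y = 501.57 + 1 × 552.86/3 ≈ 686.

x = 430 px, y = 686 px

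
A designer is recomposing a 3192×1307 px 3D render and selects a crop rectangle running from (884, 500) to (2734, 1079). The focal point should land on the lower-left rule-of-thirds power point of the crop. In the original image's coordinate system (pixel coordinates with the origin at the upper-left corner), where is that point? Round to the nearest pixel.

(1501, 886)

Crop width = 2734 − 884 = 1850 px; one third is 616.67 px.
Crop height = 1079 − 500 = 579 px; one third is 193.00 px.
The lower-left point is one-third across and two-thirds down within the crop:
x = 884 + 1 × 616.67 ≈ 1501; y = 500 + 2 × 193.00 ≈ 886.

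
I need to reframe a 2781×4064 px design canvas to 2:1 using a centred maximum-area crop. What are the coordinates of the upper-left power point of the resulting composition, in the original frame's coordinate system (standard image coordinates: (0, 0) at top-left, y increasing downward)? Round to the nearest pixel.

x = 927 px, y = 1800 px

2781/4064 < 2/1, so the 2:1 crop keeps the full width 2781 and trims height to 2781 × 1/2 = 1390.50 px.
Top offset = (4064 − 1390.50)/2 = 1336.75 px; left offset = 0.
Upper-left is one-third across and one-third down within the crop:
x = 0.00 + 1 × 2781.00/3 ≈ 927; y = 1336.75 + 1 × 1390.50/3 ≈ 1800.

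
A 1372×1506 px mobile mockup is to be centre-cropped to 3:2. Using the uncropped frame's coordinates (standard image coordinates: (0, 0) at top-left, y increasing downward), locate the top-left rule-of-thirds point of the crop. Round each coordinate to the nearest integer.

1372/1506 < 3/2, so the 3:2 crop keeps the full width 1372 and trims height to 1372 × 2/3 = 914.67 px.
Top offset = (1506 − 914.67)/2 = 295.67 px; left offset = 0.
Top-left is one-third across and one-third down within the crop:
x = 0.00 + 1 × 1372.00/3 ≈ 457; y = 295.67 + 1 × 914.67/3 ≈ 601.

x = 457 px, y = 601 px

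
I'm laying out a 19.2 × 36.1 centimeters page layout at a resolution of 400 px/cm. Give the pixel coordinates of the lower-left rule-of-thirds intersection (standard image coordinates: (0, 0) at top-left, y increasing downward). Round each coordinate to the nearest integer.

In pixels the canvas is 19.2 × 400 = 7680 wide and 36.1 × 400 = 14440 tall.
The lower-left point is one-third across and two-thirds down:
x = 1 × 7680/3 ≈ 2560; y = 2 × 14440/3 ≈ 9627.

x = 2560 px, y = 9627 px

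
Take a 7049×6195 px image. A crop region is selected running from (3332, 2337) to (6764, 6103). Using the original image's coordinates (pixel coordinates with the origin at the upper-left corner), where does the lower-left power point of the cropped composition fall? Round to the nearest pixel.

Crop width = 6764 − 3332 = 3432 px; one third is 1144.00 px.
Crop height = 6103 − 2337 = 3766 px; one third is 1255.33 px.
The lower-left point is one-third across and two-thirds down within the crop:
x = 3332 + 1 × 1144.00 ≈ 4476; y = 2337 + 2 × 1255.33 ≈ 4848.

x = 4476 px, y = 4848 px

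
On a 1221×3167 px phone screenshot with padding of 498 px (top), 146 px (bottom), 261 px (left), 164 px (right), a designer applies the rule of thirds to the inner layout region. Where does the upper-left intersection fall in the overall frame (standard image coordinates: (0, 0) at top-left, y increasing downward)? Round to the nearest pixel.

(526, 1339)

Content width = 1221 − 261 − 164 = 796 px; content height = 3167 − 498 − 146 = 2523 px.
Upper-left is one-third across and one-third down within the inner layout region.
x = 261 + 1 × 796/3 = 261 + 265.33 ≈ 526
y = 498 + 1 × 2523/3 = 498 + 841.00 ≈ 1339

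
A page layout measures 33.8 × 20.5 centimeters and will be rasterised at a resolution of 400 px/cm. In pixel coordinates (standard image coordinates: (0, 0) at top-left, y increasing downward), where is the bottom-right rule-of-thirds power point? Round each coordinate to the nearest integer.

In pixels the canvas is 33.8 × 400 = 13520 wide and 20.5 × 400 = 8200 tall.
The bottom-right point is two-thirds across and two-thirds down:
x = 2 × 13520/3 ≈ 9013; y = 2 × 8200/3 ≈ 5467.

(9013, 5467)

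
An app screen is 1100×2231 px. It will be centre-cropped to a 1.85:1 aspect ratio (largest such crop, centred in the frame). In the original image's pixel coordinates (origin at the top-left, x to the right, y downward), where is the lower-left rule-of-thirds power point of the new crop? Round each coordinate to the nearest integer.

(367, 1215)

1100/2231 < 1.85/1, so the 1.85:1 crop keeps the full width 1100 and trims height to 1100 × 1/1.85 = 594.59 px.
Top offset = (2231 − 594.59)/2 = 818.20 px; left offset = 0.
Lower-left is one-third across and two-thirds down within the crop:
x = 0.00 + 1 × 1100.00/3 ≈ 367; y = 818.20 + 2 × 594.59/3 ≈ 1215.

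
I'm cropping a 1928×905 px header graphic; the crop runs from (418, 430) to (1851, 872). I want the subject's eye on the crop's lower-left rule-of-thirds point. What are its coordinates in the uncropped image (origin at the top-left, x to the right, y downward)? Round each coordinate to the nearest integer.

x = 896 px, y = 725 px

Crop width = 1851 − 418 = 1433 px; one third is 477.67 px.
Crop height = 872 − 430 = 442 px; one third is 147.33 px.
The lower-left point is one-third across and two-thirds down within the crop:
x = 418 + 1 × 477.67 ≈ 896; y = 430 + 2 × 147.33 ≈ 725.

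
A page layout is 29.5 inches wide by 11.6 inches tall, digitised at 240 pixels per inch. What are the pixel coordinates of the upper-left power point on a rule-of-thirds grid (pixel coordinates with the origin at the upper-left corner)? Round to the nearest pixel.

(2360, 928)

In pixels the canvas is 29.5 × 240 = 7080 wide and 11.6 × 240 = 2784 tall.
The upper-left point is one-third across and one-third down:
x = 1 × 7080/3 ≈ 2360; y = 1 × 2784/3 ≈ 928.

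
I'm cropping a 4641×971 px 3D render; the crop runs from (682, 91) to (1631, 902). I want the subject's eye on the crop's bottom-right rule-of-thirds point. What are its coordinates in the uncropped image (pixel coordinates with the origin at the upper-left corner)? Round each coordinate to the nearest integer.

Crop width = 1631 − 682 = 949 px; one third is 316.33 px.
Crop height = 902 − 91 = 811 px; one third is 270.33 px.
The bottom-right point is two-thirds across and two-thirds down within the crop:
x = 682 + 2 × 316.33 ≈ 1315; y = 91 + 2 × 270.33 ≈ 632.

x = 1315 px, y = 632 px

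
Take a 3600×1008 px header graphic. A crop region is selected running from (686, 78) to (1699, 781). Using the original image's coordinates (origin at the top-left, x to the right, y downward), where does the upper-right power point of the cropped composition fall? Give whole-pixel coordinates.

x = 1361 px, y = 312 px

Crop width = 1699 − 686 = 1013 px; one third is 337.67 px.
Crop height = 781 − 78 = 703 px; one third is 234.33 px.
The upper-right point is two-thirds across and one-third down within the crop:
x = 686 + 2 × 337.67 ≈ 1361; y = 78 + 1 × 234.33 ≈ 312.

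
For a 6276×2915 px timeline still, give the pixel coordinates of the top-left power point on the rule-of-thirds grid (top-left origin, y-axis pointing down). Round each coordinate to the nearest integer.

x = 2092 px, y = 972 px

The top-left point sits one-third of the way across and one-third of the way down.
x = 1 × 6276/3 ≈ 2092; y = 1 × 2915/3 ≈ 972.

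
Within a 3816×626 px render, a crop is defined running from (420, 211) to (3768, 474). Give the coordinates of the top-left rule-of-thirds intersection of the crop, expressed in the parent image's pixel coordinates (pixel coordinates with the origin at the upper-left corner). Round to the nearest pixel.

Crop width = 3768 − 420 = 3348 px; one third is 1116.00 px.
Crop height = 474 − 211 = 263 px; one third is 87.67 px.
The top-left point is one-third across and one-third down within the crop:
x = 420 + 1 × 1116.00 ≈ 1536; y = 211 + 1 × 87.67 ≈ 299.

x = 1536 px, y = 299 px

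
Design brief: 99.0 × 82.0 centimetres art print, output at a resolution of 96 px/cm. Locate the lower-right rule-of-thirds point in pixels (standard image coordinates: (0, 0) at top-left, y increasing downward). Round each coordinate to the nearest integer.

In pixels the canvas is 99.0 × 96 = 9504 wide and 82.0 × 96 = 7872 tall.
The lower-right point is two-thirds across and two-thirds down:
x = 2 × 9504/3 ≈ 6336; y = 2 × 7872/3 ≈ 5248.

(6336, 5248)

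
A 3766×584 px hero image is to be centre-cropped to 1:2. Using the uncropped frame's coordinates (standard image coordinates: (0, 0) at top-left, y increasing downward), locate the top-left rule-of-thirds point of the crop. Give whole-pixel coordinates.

3766/584 > 1/2, so the 1:2 crop keeps the full height 584 and trims width to 584 × 1/2 = 292.00 px.
Left offset = (3766 − 292.00)/2 = 1737.00 px; top offset = 0.
Top-left is one-third across and one-third down within the crop:
x = 1737.00 + 1 × 292.00/3 ≈ 1834; y = 0.00 + 1 × 584.00/3 ≈ 195.

(1834, 195)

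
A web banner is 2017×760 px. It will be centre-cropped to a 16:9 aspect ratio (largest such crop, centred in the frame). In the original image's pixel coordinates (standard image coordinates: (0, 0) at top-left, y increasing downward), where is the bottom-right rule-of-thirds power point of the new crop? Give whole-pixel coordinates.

x = 1234 px, y = 507 px

2017/760 > 16/9, so the 16:9 crop keeps the full height 760 and trims width to 760 × 16/9 = 1351.11 px.
Left offset = (2017 − 1351.11)/2 = 332.94 px; top offset = 0.
Bottom-right is two-thirds across and two-thirds down within the crop:
x = 332.94 + 2 × 1351.11/3 ≈ 1234; y = 0.00 + 2 × 760.00/3 ≈ 507.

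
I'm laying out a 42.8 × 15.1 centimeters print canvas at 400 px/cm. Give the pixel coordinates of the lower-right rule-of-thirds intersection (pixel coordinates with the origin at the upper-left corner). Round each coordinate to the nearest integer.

In pixels the canvas is 42.8 × 400 = 17120 wide and 15.1 × 400 = 6040 tall.
The lower-right point is two-thirds across and two-thirds down:
x = 2 × 17120/3 ≈ 11413; y = 2 × 6040/3 ≈ 4027.

(11413, 4027)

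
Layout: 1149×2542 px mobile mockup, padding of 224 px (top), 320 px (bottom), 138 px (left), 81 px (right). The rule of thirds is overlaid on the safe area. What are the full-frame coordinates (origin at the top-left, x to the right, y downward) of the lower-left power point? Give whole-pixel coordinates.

(448, 1556)

Content width = 1149 − 138 − 81 = 930 px; content height = 2542 − 224 − 320 = 1998 px.
Lower-left is one-third across and two-thirds down within the safe area.
x = 138 + 1 × 930/3 = 138 + 310.00 ≈ 448
y = 224 + 2 × 1998/3 = 224 + 1332.00 ≈ 1556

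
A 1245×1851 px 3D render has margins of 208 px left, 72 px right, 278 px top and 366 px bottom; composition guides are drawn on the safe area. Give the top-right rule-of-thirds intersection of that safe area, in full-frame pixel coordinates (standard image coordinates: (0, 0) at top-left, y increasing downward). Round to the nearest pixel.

Content width = 1245 − 208 − 72 = 965 px; content height = 1851 − 278 − 366 = 1207 px.
Top-right is two-thirds across and one-third down within the safe area.
x = 208 + 2 × 965/3 = 208 + 643.33 ≈ 851
y = 278 + 1 × 1207/3 = 278 + 402.33 ≈ 680

x = 851 px, y = 680 px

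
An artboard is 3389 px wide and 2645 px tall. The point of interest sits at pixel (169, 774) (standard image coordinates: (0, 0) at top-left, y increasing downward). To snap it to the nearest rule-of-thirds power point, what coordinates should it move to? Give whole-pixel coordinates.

(1130, 882)

Third lines: x ∈ {1130, 2259}, y ∈ {882, 1763}.
169 is closer to x = 1130; 774 is closer to y = 882.
So the nearest intersection is the upper-left power point.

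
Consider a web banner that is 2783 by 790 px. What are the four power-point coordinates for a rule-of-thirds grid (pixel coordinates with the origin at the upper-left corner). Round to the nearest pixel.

(928, 263), (1855, 263), (928, 527), (1855, 527)

One third of 2783 is 927.67; one third of 790 is 263.33.
Vertical third lines at x = 928 and x = 1855; horizontal third lines at y = 263 and y = 527.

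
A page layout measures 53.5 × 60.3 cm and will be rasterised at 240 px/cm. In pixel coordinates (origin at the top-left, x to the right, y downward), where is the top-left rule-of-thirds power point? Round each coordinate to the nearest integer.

x = 4280 px, y = 4824 px

In pixels the canvas is 53.5 × 240 = 12840 wide and 60.3 × 240 = 14472 tall.
The top-left point is one-third across and one-third down:
x = 1 × 12840/3 ≈ 4280; y = 1 × 14472/3 ≈ 4824.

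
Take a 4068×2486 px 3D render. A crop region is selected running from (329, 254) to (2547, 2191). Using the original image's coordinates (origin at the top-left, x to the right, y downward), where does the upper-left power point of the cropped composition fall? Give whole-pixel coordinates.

Crop width = 2547 − 329 = 2218 px; one third is 739.33 px.
Crop height = 2191 − 254 = 1937 px; one third is 645.67 px.
The upper-left point is one-third across and one-third down within the crop:
x = 329 + 1 × 739.33 ≈ 1068; y = 254 + 1 × 645.67 ≈ 900.

(1068, 900)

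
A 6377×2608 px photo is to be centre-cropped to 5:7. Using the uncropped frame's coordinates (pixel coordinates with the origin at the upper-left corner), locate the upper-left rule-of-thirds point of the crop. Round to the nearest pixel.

6377/2608 > 5/7, so the 5:7 crop keeps the full height 2608 and trims width to 2608 × 5/7 = 1862.86 px.
Left offset = (6377 − 1862.86)/2 = 2257.07 px; top offset = 0.
Upper-left is one-third across and one-third down within the crop:
x = 2257.07 + 1 × 1862.86/3 ≈ 2878; y = 0.00 + 1 × 2608.00/3 ≈ 869.

(2878, 869)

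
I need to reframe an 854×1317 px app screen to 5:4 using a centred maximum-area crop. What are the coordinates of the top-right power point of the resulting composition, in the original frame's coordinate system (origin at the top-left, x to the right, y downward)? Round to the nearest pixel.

854/1317 < 5/4, so the 5:4 crop keeps the full width 854 and trims height to 854 × 4/5 = 683.20 px.
Top offset = (1317 − 683.20)/2 = 316.90 px; left offset = 0.
Top-right is two-thirds across and one-third down within the crop:
x = 0.00 + 2 × 854.00/3 ≈ 569; y = 316.90 + 1 × 683.20/3 ≈ 545.

x = 569 px, y = 545 px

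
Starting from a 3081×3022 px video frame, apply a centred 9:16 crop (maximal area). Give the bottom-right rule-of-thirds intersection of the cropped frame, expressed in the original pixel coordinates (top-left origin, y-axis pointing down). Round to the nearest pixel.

(1824, 2015)

3081/3022 > 9/16, so the 9:16 crop keeps the full height 3022 and trims width to 3022 × 9/16 = 1699.88 px.
Left offset = (3081 − 1699.88)/2 = 690.56 px; top offset = 0.
Bottom-right is two-thirds across and two-thirds down within the crop:
x = 690.56 + 2 × 1699.88/3 ≈ 1824; y = 0.00 + 2 × 3022.00/3 ≈ 2015.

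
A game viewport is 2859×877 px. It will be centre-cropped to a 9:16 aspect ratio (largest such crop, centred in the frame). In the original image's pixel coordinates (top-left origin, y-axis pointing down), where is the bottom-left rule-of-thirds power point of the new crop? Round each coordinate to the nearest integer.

(1347, 585)

2859/877 > 9/16, so the 9:16 crop keeps the full height 877 and trims width to 877 × 9/16 = 493.31 px.
Left offset = (2859 − 493.31)/2 = 1182.84 px; top offset = 0.
Bottom-left is one-third across and two-thirds down within the crop:
x = 1182.84 + 1 × 493.31/3 ≈ 1347; y = 0.00 + 2 × 877.00/3 ≈ 585.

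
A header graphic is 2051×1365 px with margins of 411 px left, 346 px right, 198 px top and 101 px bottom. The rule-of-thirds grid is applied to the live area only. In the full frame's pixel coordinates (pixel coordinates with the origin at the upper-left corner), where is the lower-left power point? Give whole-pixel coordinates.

Content width = 2051 − 411 − 346 = 1294 px; content height = 1365 − 198 − 101 = 1066 px.
Lower-left is one-third across and two-thirds down within the live area.
x = 411 + 1 × 1294/3 = 411 + 431.33 ≈ 842
y = 198 + 2 × 1066/3 = 198 + 710.67 ≈ 909

(842, 909)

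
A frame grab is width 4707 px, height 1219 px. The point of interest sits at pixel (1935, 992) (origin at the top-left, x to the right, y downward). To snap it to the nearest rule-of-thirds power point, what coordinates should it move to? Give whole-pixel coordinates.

x = 1569 px, y = 813 px

Third lines: x ∈ {1569, 3138}, y ∈ {406, 813}.
1935 is closer to x = 1569; 992 is closer to y = 813.
So the nearest intersection is the lower-left power point.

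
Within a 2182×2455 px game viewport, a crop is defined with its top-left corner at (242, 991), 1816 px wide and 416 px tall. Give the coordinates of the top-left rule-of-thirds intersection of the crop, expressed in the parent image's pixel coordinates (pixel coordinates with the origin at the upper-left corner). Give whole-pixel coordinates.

(847, 1130)

One third of the crop width 1816 is 605.33 px.
One third of the crop height 416 is 138.67 px.
The top-left point is one-third across and one-third down within the crop:
x = 242 + 1 × 605.33 ≈ 847; y = 991 + 1 × 138.67 ≈ 1130.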